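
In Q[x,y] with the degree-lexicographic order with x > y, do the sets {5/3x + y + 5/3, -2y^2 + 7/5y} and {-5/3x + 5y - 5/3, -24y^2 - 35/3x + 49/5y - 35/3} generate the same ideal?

No, the ideals differ.

Equality of ideals is decidable: compute both reduced Gröbner bases (unique for the ordering) and check whether they agree.
Buchberger on the first generating set:
f_1 = 5/3x + y + 5/3, LT = x.
f_2 = -2y^2 + 7/5y, LT = y^2.

The S-polynomials (S(f_1,f_2)) all reduce to 0 modulo the current basis, so we have a Gröbner basis.
Inter-reduce: drop elements whose leading term is divisible by another's, tail-reduce, and make monic.
Reduced Gröbner basis: {y^2 - 7/10y, x + 3/5y + 1}.

Buchberger on the second generating set:
h_1 = -5/3x + 5y - 5/3, LT = x.
h_2 = -24y^2 - 35/3x + 49/5y - 35/3, LT = y^2.

The S-polynomials (S(h_1,h_2)) all reduce to 0 modulo the current basis, so we have a Gröbner basis.
Inter-reduce: drop elements whose leading term is divisible by another's, tail-reduce, and make monic.
Reduced Gröbner basis: {y^2 + 21/20y, x - 3y + 1}.

Since the reduced bases disagree, the two ideals are not the same.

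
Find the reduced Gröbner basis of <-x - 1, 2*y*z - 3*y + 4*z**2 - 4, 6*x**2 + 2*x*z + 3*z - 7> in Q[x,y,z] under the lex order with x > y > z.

G = {x + 1, y, z - 1}

The reduced Gröbner basis is the canonical form of the ideal for this ordering.

f_1 = -x - 1, LT = x.
f_2 = 2*y*z - 3*y + 4*z**2 - 4, LT = y*z.
f_3 = 6*x**2 + 2*x*z + 3*z - 7, LT = x**2.

S(f_1,f_3): lcm = x**2. S = -1/3*x*z + x - 1/2*z + 7/6.
  reduce S modulo (f_1, f_2, f_3):
  remainder -1/6*z + 1/6 ≠ 0; add g_4 = -1/6*z + 1/6 to the basis.

S(f_2,g_4): lcm = y*z. S = -1/2*y + 2*z**2 - 2.
  reduce S modulo (f_1, f_2, f_3, g_4):
  remainder -1/2*y ≠ 0; add g_5 = -1/2*y to the basis.

The other S-polynomials (S(f_1,f_2), S(f_2,f_3), S(f_1,g_4), S(f_3,g_4), S(f_1,g_5), S(f_2,g_5), S(f_3,g_5), S(g_4,g_5)) all reduce to 0 modulo the current basis, so we have a Gröbner basis.
Inter-reduce: drop elements whose leading term is divisible by another's, tail-reduce, and make monic.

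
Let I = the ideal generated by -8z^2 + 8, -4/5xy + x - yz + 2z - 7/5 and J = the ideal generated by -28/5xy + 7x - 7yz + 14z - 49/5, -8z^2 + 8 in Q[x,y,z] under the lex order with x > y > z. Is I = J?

Yes, the ideals are equal.

Two ideals are equal iff their reduced Gröbner bases coincide (the reduced basis is unique for a fixed ordering).
Buchberger on the first generating set:
f_1 = -8z^2 + 8, LT = z^2.
f_2 = -4/5xy + x - yz + 2z - 7/5, LT = xy.

The S-polynomials (S(f_1,f_2)) all reduce to 0 modulo the current basis, so we have a Gröbner basis.
Inter-reduce: drop elements whose leading term is divisible by another's, tail-reduce, and make monic.
Reduced Gröbner basis: {xy - 5/4x + 5/4yz - 5/2z + 7/4, z^2 - 1}.

Buchberger on the second generating set:
h_1 = -28/5xy + 7x - 7yz + 14z - 49/5, LT = xy.
h_2 = -8z^2 + 8, LT = z^2.

The S-polynomials (S(h_1,h_2)) all reduce to 0 modulo the current basis, so we have a Gröbner basis.
Inter-reduce: drop elements whose leading term is divisible by another's, tail-reduce, and make monic.
Reduced Gröbner basis: {xy - 5/4x + 5/4yz - 5/2z + 7/4, z^2 - 1}.

These coincide, so the ideals are equal.
The same test decides containment: I ⊆ J iff every generator of I reduces to 0 modulo a Gröbner basis of J.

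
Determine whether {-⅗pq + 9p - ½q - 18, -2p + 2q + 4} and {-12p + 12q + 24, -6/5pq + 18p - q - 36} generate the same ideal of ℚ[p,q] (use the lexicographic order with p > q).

Two ideals are equal iff their reduced Gröbner bases coincide (the reduced basis is unique for a fixed ordering).
Buchberger on the first generating set:
f_1 = -⅗pq + 9p - ½q - 18, LT = pq.
f_2 = -2p + 2q + 4, LT = p.

S(f_1,f_2): lcm = pq. S = -15p + q² + 17/6q + 30.
  leading term p: subtract (15/2)·f_2 from -15p + q² + 17/6q + 30 → q² - 73/6q
  leading term q²: no divisor's leading term divides it; move q² to the remainder.
  leading term q: no divisor's leading term divides it; move -73/6q to the remainder.
  remainder q² - 73/6q ≠ 0; add g_3 = q² - 73/6q to the basis.

S(f_1,g_3): lcm = pq². S = -17/6pq + ⅚q² + 30q.
  leading term pq: subtract (85/18)·f_1 from -17/6pq + ⅚q² + 30q → -85/2p + ⅚q² + 1165/36q + 85
  leading term p: subtract (85/4)·f_2 from -85/2p + ⅚q² + 1165/36q + 85 → ⅚q² - 365/36q
  leading term q²: subtract (⅚)·g_3 from ⅚q² - 365/36q → 0
  remainder 0.

S(f_2,g_3): leading monomials are coprime, so the S-polynomial reduces to 0 (Buchberger's first criterion).
Every S-polynomial of the final basis reduces to 0, so we have a Gröbner basis.
Inter-reduce: drop elements whose leading term is divisible by another's, tail-reduce, and make monic.
Reduced Gröbner basis: {p - q - 2, q² - 73/6q}.

Buchberger on the second generating set:
h_1 = -12p + 12q + 24, LT = p.
h_2 = -6/5pq + 18p - q - 36, LT = pq.

S(h_1,h_2): lcm = pq. S = 15p - q² - 17/6q - 30.
  leading term p: subtract (-5/4)·h_1 from 15p - q² - 17/6q - 30 → -q² + 73/6q
  leading term q²: no divisor's leading term divides it; move -q² to the remainder.
  leading term q: no divisor's leading term divides it; move 73/6q to the remainder.
  remainder -q² + 73/6q ≠ 0; add k_3 = -q² + 73/6q to the basis.

S(h_1,k_3): leading monomials are coprime, so the S-polynomial reduces to 0 (Buchberger's first criterion).
S(h_2,k_3): lcm = pq². S = -17/6pq + ⅚q² + 30q.
  leading term pq: subtract (17/72q)·h_1 from -17/6pq + ⅚q² + 30q → -2q² + 73/3q
  leading term q²: subtract (2)·k_3 from -2q² + 73/3q → 0
  remainder 0.

Every S-polynomial of the final basis reduces to 0, so we have a Gröbner basis.
Inter-reduce: drop elements whose leading term is divisible by another's, tail-reduce, and make monic.
Reduced Gröbner basis: {p - q - 2, q² - 73/6q}.

Same reduced basis, so the two generating sets span the same ideal.

Yes, the ideals are equal.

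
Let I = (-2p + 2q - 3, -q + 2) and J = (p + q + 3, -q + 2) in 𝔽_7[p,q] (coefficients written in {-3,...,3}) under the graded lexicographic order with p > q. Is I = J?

Equality of ideals is decidable: compute both reduced Gröbner bases (unique for the ordering) and check whether they agree.
Buchberger on the first generating set:
f_1 = -2p + 2q - 3, LT = p.
f_2 = -q + 2, LT = q.

The S-polynomials (S(f_1,f_2)) all reduce to 0 modulo the current basis, so we have a Gröbner basis.
Inter-reduce: drop elements whose leading term is divisible by another's, tail-reduce, and make monic.
Reduced Gröbner basis: {p + 3, q - 2}.

Buchberger on the second generating set:
h_1 = p + q + 3, LT = p.
h_2 = -q + 2, LT = q.

The S-polynomials (S(h_1,h_2)) all reduce to 0 modulo the current basis, so we have a Gröbner basis.
Inter-reduce: drop elements whose leading term is divisible by another's, tail-reduce, and make monic.
Reduced Gröbner basis: {p - 2, q - 2}.

These differ, so the ideals are not equal.
The same test decides containment: I ⊆ J iff every generator of I reduces to 0 modulo a Gröbner basis of J.

No, the ideals differ.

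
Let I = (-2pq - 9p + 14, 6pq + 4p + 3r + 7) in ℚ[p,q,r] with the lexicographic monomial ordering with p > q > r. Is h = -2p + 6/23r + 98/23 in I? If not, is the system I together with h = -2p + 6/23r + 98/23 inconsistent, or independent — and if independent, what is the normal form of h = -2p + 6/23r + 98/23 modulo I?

First compute the reduced Gröbner basis of I by Buchberger's algorithm.
f_1 = -2pq - 9p + 14, LT = pq.
f_2 = 6pq + 4p + 3r + 7, LT = pq.

S(f_1,f_2): lcm = pq. S = 23/6p - ½r - 49/6.
  leading term p: no divisor's leading term divides it; move 23/6p to the remainder.
  leading term r: no divisor's leading term divides it; move -½r to the remainder.
  leading term 1: no divisor's leading term divides it; move -49/6 to the remainder.
  remainder 23/6p - ½r - 49/6 ≠ 0; add k_3 = 23/6p - ½r - 49/6 to the basis.

S(f_1,k_3): lcm = pq. S = 9/2p + 3/23qr + 49/23q - 7.
  leading term p: subtract (27/23)·k_3 from 9/2p + 3/23qr + 49/23q - 7 → 3/23qr + 49/23q + 27/46r + 119/46
  leading term qr: no divisor's leading term divides it; move 3/23qr to the remainder.
  leading term q: no divisor's leading term divides it; move 49/23q to the remainder.
  leading term r: no divisor's leading term divides it; move 27/46r to the remainder.
  leading term 1: no divisor's leading term divides it; move 119/46 to the remainder.
  remainder 3/23qr + 49/23q + 27/46r + 119/46 ≠ 0; add k_4 = 3/23qr + 49/23q + 27/46r + 119/46 to the basis.

S(f_2,k_3): lcm = pq. S = ⅔p + 3/23qr + 49/23q + ½r + 7/6.
  leading term p: subtract (4/23)·k_3 from ⅔p + 3/23qr + 49/23q + ½r + 7/6 → 3/23qr + 49/23q + 27/46r + 119/46
  leading term qr: subtract (1)·k_4 from 3/23qr + 49/23q + 27/46r + 119/46 → 0
  remainder 0.

S(f_1,k_4): lcm = pqr. S = -49/3pq - 119/6p - 7r.
  leading term pq: subtract (49/6)·f_1 from -49/3pq - 119/6p - 7r → 161/3p - 7r - 343/3
  leading term p: subtract (14)·k_3 from 161/3p - 7r - 343/3 → 0
  remainder 0.

S(f_2,k_4): lcm = pqr. S = -49/3pq - 23/6pr - 119/6p + ½r² + 7/6r.
  leading term pq: subtract (49/6)·f_1 from -49/3pq - 23/6pr - 119/6p + ½r² + 7/6r → -23/6pr + 161/3p + ½r² + 7/6r - 343/3
  leading term pr: subtract (-r)·k_3 from -23/6pr + 161/3p + ½r² + 7/6r - 343/3 → 161/3p - 7r - 343/3
  leading term p: subtract (14)·k_3 from 161/3p - 7r - 343/3 → 0
  remainder 0.

S(k_3,k_4): leading monomials are coprime, so the S-polynomial reduces to 0 (Buchberger's first criterion).
Every S-polynomial of the final basis reduces to 0, so we have a Gröbner basis.
Inter-reduce: drop elements whose leading term is divisible by another's, tail-reduce, and make monic.
Reduced Gröbner basis: {p - 3/23r - 49/23, qr + 49/3q + 9/2r + 119/6}.
Label its elements g_1 = p - 3/23r - 49/23, g_2 = qr + 49/3q + 9/2r + 119/6.

Reduce h = -2p + 6/23r + 98/23 modulo G:
  leading term p: subtract (-2)·g_1 from -2p + 6/23r + 98/23 → 0
  normal form = 0.
Since the normal form is 0, h ∈ I.

The remainder on division by a Gröbner basis is unique — it is the normal form.

-2p + 6/23r + 98/23 lies in I (it reduces to 0).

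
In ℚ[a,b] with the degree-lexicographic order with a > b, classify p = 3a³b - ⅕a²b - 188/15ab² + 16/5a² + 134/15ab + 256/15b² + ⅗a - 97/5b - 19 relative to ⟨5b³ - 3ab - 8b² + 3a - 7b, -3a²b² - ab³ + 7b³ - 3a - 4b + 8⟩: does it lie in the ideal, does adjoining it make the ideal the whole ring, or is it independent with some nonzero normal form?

Adjoining 3a³b - ⅕a²b - 188/15ab² + 16/5a² + 134/15ab + 256/15b² + ⅗a - 97/5b - 19 makes the ideal the whole ring: the system is inconsistent.

First compute the reduced Gröbner basis of I by Buchberger's algorithm.
f_1 = 5b³ - 3ab - 8b² + 3a - 7b, LT = b³.
f_2 = -3a²b² - ab³ + 7b³ - 3a - 4b + 8, LT = a²b².

S(f_1,f_2): lcm = a²b³. S = -⅓ab⁴ - ⅗a³b - 8/5a²b² + 7/3b⁴ + ⅗a³ - 7/5a²b - ab - 4/3b² + 8/3b.
  reduce S modulo (f_1, f_2):
  remainder -⅗a³b + ⅗a³ - 29/25a²b + 26/25ab² - 1/25a² - 194/75ab + 89/75b² + 52/25a + 331/75b - 24/5 ≠ 0; add h_3 = -⅗a³b + ⅗a³ - 29/25a²b + 26/25ab² - 1/25a² - 194/75ab + 89/75b² + 52/25a + 331/75b - 24/5 to the basis.

S(f_1,h_3): lcm = a³b³. S = -⅗a⁴b - ⅗a³b² - 29/15a²b³ + 26/15ab⁴ + ⅗a⁴ - 7/5a³b - 1/15a²b² - 194/45ab³ + 89/45b⁴ + 52/15ab² + 331/45b³ - 8b².
  reduce S modulo (f_1, f_2, h_3):
  remainder -⅕a³ + ⅖a²b + 22/45ab² - ⅕a² + 4/15ab - 23/15b² - 11/15a - 8/45b + 8/3 ≠ 0; add h_4 = -⅕a³ + ⅖a²b + 22/45ab² - ⅕a² + 4/15ab - 23/15b² - 11/15a - 8/45b + 8/3 to the basis.

The other S-polynomials (S(f_2,h_3), S(f_1,h_4), S(f_2,h_4), S(h_3,h_4)) all reduce to 0 modulo the current basis, so we have a Gröbner basis.
Inter-reduce: drop elements whose leading term is divisible by another's, tail-reduce, and make monic.
Reduced Gröbner basis: {a²b² + ⅕a²b + 8/15ab² - ⅕a² - 14/15ab - 56/15b² + 12/5a - 29/15b - 8/3, a³ - 2a²b - 22/9ab² + a² - 4/3ab + 23/3b² + 11/3a + 8/9b - 40/3, b³ - ⅗ab - 8/5b² + ⅗a - 7/5b}.
Label its elements g_1 = a²b² + ⅕a²b + 8/15ab² - ⅕a² - 14/15ab - 56/15b² + 12/5a - 29/15b - 8/3, g_2 = a³ - 2a²b - 22/9ab² + a² - 4/3ab + 23/3b² + 11/3a + 8/9b - 40/3, g_3 = b³ - ⅗ab - 8/5b² + ⅗a - 7/5b.

Reduce p = 3a³b - ⅕a²b - 188/15ab² + 16/5a² + 134/15ab + 256/15b² + ⅗a - 97/5b - 19 modulo G:
  leading term a³b: subtract (3b)·g_2 from 3a³b - ⅕a²b - 188/15ab² + 16/5a² + 134/15ab + 256/15b² + ⅗a - 97/5b - 19 → 6a²b² + 22/3ab³ - 16/5a²b - 128/15ab² - 23b³ + 16/5a² - 31/15ab + 72/5b² + ⅗a + 103/5b - 19
  leading term a²b²: subtract (6)·g_1 from 6a²b² + 22/3ab³ - 16/5a²b - 128/15ab² - 23b³ + 16/5a² - 31/15ab + 72/5b² + ⅗a + 103/5b - 19 → 22/3ab³ - 22/5a²b - 176/15ab² - 23b³ + 22/5a² + 53/15ab + 184/5b² - 69/5a + 161/5b - 3
  leading term ab³: subtract (22/3a)·g_3 from 22/3ab³ - 22/5a²b - 176/15ab² - 23b³ + 22/5a² + 53/15ab + 184/5b² - 69/5a + 161/5b - 3 → -23b³ + 69/5ab + 184/5b² - 69/5a + 161/5b - 3
  leading term b³: subtract (-23)·g_3 from -23b³ + 69/5ab + 184/5b² - 69/5a + 161/5b - 3 → -3
  leading term 1: no divisor's leading term divides it; move -3 to the remainder.
  normal form = -3.
The normal form is nonzero, so p ∉ I. Since p minus its normal form lies in I, I + (p) = I + (r) where r = -3; decide whether this ideal is the whole ring.
Here r = -3 is a nonzero constant, hence a unit: 1 ∈ I + (p), the Gröbner basis of I + (p) is {1}, and the enlarged system has no common solution — adjoining p is inconsistent.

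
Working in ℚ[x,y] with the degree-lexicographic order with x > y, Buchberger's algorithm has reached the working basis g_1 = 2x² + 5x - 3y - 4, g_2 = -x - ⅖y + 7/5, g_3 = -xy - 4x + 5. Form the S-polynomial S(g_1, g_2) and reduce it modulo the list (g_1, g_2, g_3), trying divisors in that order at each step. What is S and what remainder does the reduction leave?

lcm(LM(g_1), LM(g_2)) = x².
S = (lcm/LT(g_1))·g_1 − (lcm/LT(g_2))·g_2 = -⅖xy + 39/10x - 3/2y - 2.
Reduce S modulo (g_1, g_2, g_3) in that order:
  leading term xy: subtract (⅖y)·g_2 from -⅖xy + 39/10x - 3/2y - 2 → 4/25y² + 39/10x - 103/50y - 2
  leading term y²: no divisor's leading term divides it; move 4/25y² to the remainder.
  leading term x: subtract (-39/10)·g_2 from 39/10x - 103/50y - 2 → -181/50y + 173/50
  leading term y: no divisor's leading term divides it; move -181/50y to the remainder.
  leading term 1: no divisor's leading term divides it; move 173/50 to the remainder.
The remainder 4/25y² - 181/50y + 173/50 is nonzero, so it would be added as the next basis element.
This is the inner loop of Buchberger's algorithm — each nonzero remainder becomes a new basis element.

S(g_1, g_2) = -⅖xy + 39/10x - 3/2y - 2; remainder on division = 4/25y² - 181/50y + 173/50.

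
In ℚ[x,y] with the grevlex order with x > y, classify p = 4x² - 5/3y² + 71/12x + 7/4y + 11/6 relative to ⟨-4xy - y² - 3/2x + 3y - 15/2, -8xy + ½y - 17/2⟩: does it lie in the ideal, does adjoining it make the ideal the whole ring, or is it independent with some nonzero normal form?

4x² - 5/3y² + 71/12x + 7/4y + 11/6 lies in I (it reduces to 0).

First compute the reduced Gröbner basis of I by Buchberger's algorithm.
f_1 = -4xy - y² - 3/2x + 3y - 15/2, LT = xy.
f_2 = -8xy + ½y - 17/2, LT = xy.

S(f_1,f_2): lcm = xy. S = ¼y² + ⅜x - 11/16y + 13/16.
  leading term y²: no divisor's leading term divides it; move ¼y² to the remainder.
  leading term x: no divisor's leading term divides it; move ⅜x to the remainder.
  leading term y: no divisor's leading term divides it; move -11/16y to the remainder.
  leading term 1: no divisor's leading term divides it; move 13/16 to the remainder.
  remainder ¼y² + ⅜x - 11/16y + 13/16 ≠ 0; add h_3 = ¼y² + ⅜x - 11/16y + 13/16 to the basis.

S(f_1,h_3): lcm = xy². S = ¼y³ - 3/2x² + 25/8xy - ¾y² - 13/4x + 15/8y.
  leading term y³: subtract (y)·h_3 from ¼y³ - 3/2x² + 25/8xy - ¾y² - 13/4x + 15/8y → -3/2x² + 11/4xy - 1/16y² - 13/4x + 17/16y
  leading term x²: no divisor's leading term divides it; move -3/2x² to the remainder.
  leading term xy: subtract (-11/16)·f_1 from 11/4xy - 1/16y² - 13/4x + 17/16y → -¾y² - 137/32x + 25/8y - 165/32
  leading term y²: subtract (-3)·h_3 from -¾y² - 137/32x + 25/8y - 165/32 → -101/32x + 17/16y - 87/32
  leading term x: no divisor's leading term divides it; move -101/32x to the remainder.
  leading term y: no divisor's leading term divides it; move 17/16y to the remainder.
  leading term 1: no divisor's leading term divides it; move -87/32 to the remainder.
  remainder -3/2x² - 101/32x + 17/16y - 87/32 ≠ 0; add h_4 = -3/2x² - 101/32x + 17/16y - 87/32 to the basis.

The other S-polynomials (S(f_2,h_3), S(f_1,h_4), S(f_2,h_4), S(h_3,h_4)) all reduce to 0 modulo the current basis, so we have a Gröbner basis.
Inter-reduce: drop elements whose leading term is divisible by another's, tail-reduce, and make monic.
Reduced Gröbner basis: {x² + 101/48x - 17/24y + 29/16, xy - 1/16y + 17/16, y² + 3/2x - 11/4y + 13/4}.
Label its elements g_1 = x² + 101/48x - 17/24y + 29/16, g_2 = xy - 1/16y + 17/16, g_3 = y² + 3/2x - 11/4y + 13/4.

Reduce p = 4x² - 5/3y² + 71/12x + 7/4y + 11/6 modulo G:
  leading term x²: subtract (4)·g_1 from 4x² - 5/3y² + 71/12x + 7/4y + 11/6 → -5/3y² - 5/2x + 55/12y - 65/12
  leading term y²: subtract (-5/3)·g_3 from -5/3y² - 5/2x + 55/12y - 65/12 → 0
  normal form = 0.
Since the normal form is 0, p ∈ I.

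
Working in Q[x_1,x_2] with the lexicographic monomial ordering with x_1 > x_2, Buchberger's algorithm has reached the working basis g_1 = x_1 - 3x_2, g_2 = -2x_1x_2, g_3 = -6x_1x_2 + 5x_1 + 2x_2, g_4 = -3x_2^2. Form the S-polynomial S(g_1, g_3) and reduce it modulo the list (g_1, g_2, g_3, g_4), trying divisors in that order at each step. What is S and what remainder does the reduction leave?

lcm(LM(g_1), LM(g_3)) = x_1x_2.
S = (lcm/LT(g_1))·g_1 − (lcm/LT(g_3))·g_3 = 5/6x_1 - 3x_2^2 + 1/3x_2.
Reduce S modulo (g_1, g_2, g_3, g_4) in that order:
  leading term x_1: subtract (5/6)·g_1 from 5/6x_1 - 3x_2^2 + 1/3x_2 → -3x_2^2 + 17/6x_2
  leading term x_2^2: subtract (1)·g_4 from -3x_2^2 + 17/6x_2 → 17/6x_2
  leading term x_2: no divisor's leading term divides it; move 17/6x_2 to the remainder.
The remainder 17/6x_2 is nonzero, so it would be added as the next basis element.

S(g_1, g_3) = 5/6x_1 - 3x_2^2 + 1/3x_2; remainder on division = 17/6x_2.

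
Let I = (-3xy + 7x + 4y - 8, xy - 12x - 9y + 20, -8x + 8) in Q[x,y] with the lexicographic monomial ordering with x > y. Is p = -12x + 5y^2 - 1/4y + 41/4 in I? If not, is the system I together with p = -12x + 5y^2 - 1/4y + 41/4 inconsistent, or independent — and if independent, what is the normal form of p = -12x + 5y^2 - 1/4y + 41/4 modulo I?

First compute the reduced Gröbner basis of I by Buchberger's algorithm.
f_1 = -3xy + 7x + 4y - 8, LT = xy.
f_2 = xy - 12x - 9y + 20, LT = xy.
f_3 = -8x + 8, LT = x.

S(f_1,f_2): lcm = xy. S = 29/3x + 23/3y - 52/3.
  reduce S modulo (f_1, f_2, f_3):
  remainder 23/3y - 23/3 ≠ 0; add h_4 = 23/3y - 23/3 to the basis.

The other S-polynomials (S(f_1,f_3), S(f_2,f_3), S(f_1,h_4), S(f_2,h_4), S(f_3,h_4)) all reduce to 0 modulo the current basis, so we have a Gröbner basis.
Inter-reduce: drop elements whose leading term is divisible by another's, tail-reduce, and make monic.
Reduced Gröbner basis: {x - 1, y - 1}.
Label its elements g_1 = x - 1, g_2 = y - 1.

Reduce p = -12x + 5y^2 - 1/4y + 41/4 modulo G:
  leading term x: subtract (-12)·g_1 from -12x + 5y^2 - 1/4y + 41/4 → 5y^2 - 1/4y - 7/4
  leading term y^2: subtract (5y)·g_2 from 5y^2 - 1/4y - 7/4 → 19/4y - 7/4
  leading term y: subtract (19/4)·g_2 from 19/4y - 7/4 → 3
  leading term 1: no divisor's leading term divides it; move 3 to the remainder.
  normal form = 3.
The normal form is nonzero, so p ∉ I. Since p minus its normal form lies in I, I + (p) = I + (r) where r = 3; decide whether this ideal is the whole ring.
Here r = 3 is a nonzero constant, hence a unit: 1 ∈ I + (p), the Gröbner basis of I + (p) is {1}, and the enlarged system has no common solution — adjoining p is inconsistent.

The remainder on division by a Gröbner basis is unique — it is the normal form.

Adjoining -12x + 5y^2 - 1/4y + 41/4 makes the ideal the whole ring: the system is inconsistent.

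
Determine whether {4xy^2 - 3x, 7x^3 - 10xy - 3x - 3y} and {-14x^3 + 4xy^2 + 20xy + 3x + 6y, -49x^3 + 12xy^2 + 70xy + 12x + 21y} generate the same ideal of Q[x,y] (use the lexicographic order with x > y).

Yes, the ideals are equal.

Two ideals are equal iff their reduced Gröbner bases coincide (the reduced basis is unique for a fixed ordering).
Buchberger on the first generating set:
f_1 = 4xy^2 - 3x, LT = xy^2.
f_2 = 7x^3 - 10xy - 3x - 3y, LT = x^3.

S(f_1,f_2): lcm = x^3y^2. S = -3/4x^3 + 10/7xy^3 + 3/7xy^2 + 3/7y^3.
  reduce S modulo (f_1, f_2):
  remainder 3/7y^3 - 9/28y ≠ 0; add g_3 = 3/7y^3 - 9/28y to the basis.

The other S-polynomials (S(f_1,g_3), S(f_2,g_3)) all reduce to 0 modulo the current basis, so we have a Gröbner basis.
Inter-reduce: drop elements whose leading term is divisible by another's, tail-reduce, and make monic.
Reduced Gröbner basis: {x^3 - 10/7xy - 3/7x - 3/7y, xy^2 - 3/4x, y^3 - 3/4y}.

Buchberger on the second generating set:
h_1 = -14x^3 + 4xy^2 + 20xy + 3x + 6y, LT = x^3.
h_2 = -49x^3 + 12xy^2 + 70xy + 12x + 21y, LT = x^3.

S(h_1,h_2): lcm = x^3. S = -2/49xy^2 + 3/98x.
  reduce S modulo (h_1, h_2):
  remainder -2/49xy^2 + 3/98x ≠ 0; add k_3 = -2/49xy^2 + 3/98x to the basis.

S(h_1,k_3): lcm = x^3y^2. S = 3/4x^3 - 2/7xy^4 - 10/7xy^3 - 3/14xy^2 - 3/7y^3.
  reduce S modulo (h_1, h_2, k_3):
  remainder -3/7y^3 + 9/28y ≠ 0; add k_4 = -3/7y^3 + 9/28y to the basis.

The other S-polynomials (S(h_2,k_3), S(h_1,k_4), S(h_2,k_4), S(k_3,k_4)) all reduce to 0 modulo the current basis, so we have a Gröbner basis.
Inter-reduce: drop elements whose leading term is divisible by another's, tail-reduce, and make monic.
Reduced Gröbner basis: {x^3 - 10/7xy - 3/7x - 3/7y, xy^2 - 3/4x, y^3 - 3/4y}.

These coincide, so the ideals are equal.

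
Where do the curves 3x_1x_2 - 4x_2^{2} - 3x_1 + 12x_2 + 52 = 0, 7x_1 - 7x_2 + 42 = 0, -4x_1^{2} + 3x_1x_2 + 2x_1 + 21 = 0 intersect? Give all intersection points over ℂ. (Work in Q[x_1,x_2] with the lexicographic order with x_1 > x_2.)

Compute a lex Gröbner basis by Buchberger's algorithm.
f_1 = 3x_1x_2 - 3x_1 - 4x_2^{2} + 12x_2 + 52, LT = x_1x_2.
f_2 = 7x_1 - 7x_2 + 42, LT = x_1.
f_3 = -4x_1^{2} + 3x_1x_2 + 2x_1 + 21, LT = x_1^{2}.

S(f_1,f_2): lcm = x_1x_2. S = -x_1 - \tfrac{1}{3}x_2^{2} - 2x_2 + \tfrac{52}{3}.
  leading term x_1: subtract (-\tfrac{1}{7})·f_2 from -x_1 - \tfrac{1}{3}x_2^{2} - 2x_2 + \tfrac{52}{3} → -\tfrac{1}{3}x_2^{2} - 3x_2 + \tfrac{70}{3}
  leading term x_2^{2}: no divisor's leading term divides it; move -\tfrac{1}{3}x_2^{2} to the remainder.
  leading term x_2: no divisor's leading term divides it; move -3x_2 to the remainder.
  leading term 1: no divisor's leading term divides it; move \tfrac{70}{3} to the remainder.
  remainder -\tfrac{1}{3}x_2^{2} - 3x_2 + \tfrac{70}{3} ≠ 0; add h_4 = -\tfrac{1}{3}x_2^{2} - 3x_2 + \tfrac{70}{3} to the basis.

S(f_1,f_3): lcm = x_1^{2}x_2. S = -x_1^{2} - \tfrac{7}{12}x_1x_2^{2} + \tfrac{9}{2}x_1x_2 + \tfrac{52}{3}x_1 + \tfrac{21}{4}x_2.
  leading term x_1^{2}: subtract (-\tfrac{1}{7}x_1)·f_2 from -x_1^{2} - \tfrac{7}{12}x_1x_2^{2} + \tfrac{9}{2}x_1x_2 + \tfrac{52}{3}x_1 + \tfrac{21}{4}x_2 → -\tfrac{7}{12}x_1x_2^{2} + \tfrac{7}{2}x_1x_2 + \tfrac{70}{3}x_1 + \tfrac{21}{4}x_2
  leading term x_1x_2^{2}: subtract (-\tfrac{7}{36}x_2)·f_1 from -\tfrac{7}{12}x_1x_2^{2} + \tfrac{7}{2}x_1x_2 + \tfrac{70}{3}x_1 + \tfrac{21}{4}x_2 → \tfrac{35}{12}x_1x_2 + \tfrac{70}{3}x_1 - \tfrac{7}{9}x_2^{3} + \tfrac{7}{3}x_2^{2} + \tfrac{553}{36}x_2
  leading term x_1x_2: subtract (\tfrac{35}{36})·f_1 from \tfrac{35}{12}x_1x_2 + \tfrac{70}{3}x_1 - \tfrac{7}{9}x_2^{3} + \tfrac{7}{3}x_2^{2} + \tfrac{553}{36}x_2 → \tfrac{105}{4}x_1 - \tfrac{7}{9}x_2^{3} + \tfrac{56}{9}x_2^{2} + \tfrac{133}{36}x_2 - \tfrac{455}{9}
  leading term x_1: subtract (\tfrac{15}{4})·f_2 from \tfrac{105}{4}x_1 - \tfrac{7}{9}x_2^{3} + \tfrac{56}{9}x_2^{2} + \tfrac{133}{36}x_2 - \tfrac{455}{9} → -\tfrac{7}{9}x_2^{3} + \tfrac{56}{9}x_2^{2} + \tfrac{539}{18}x_2 - \tfrac{3745}{18}
  leading term x_2^{3}: subtract (\tfrac{7}{3}x_2)·h_4 from -\tfrac{7}{9}x_2^{3} + \tfrac{56}{9}x_2^{2} + \tfrac{539}{18}x_2 - \tfrac{3745}{18} → \tfrac{119}{9}x_2^{2} - \tfrac{49}{2}x_2 - \tfrac{3745}{18}
  leading term x_2^{2}: subtract (-\tfrac{119}{3})·h_4 from \tfrac{119}{9}x_2^{2} - \tfrac{49}{2}x_2 - \tfrac{3745}{18} → -\tfrac{287}{2}x_2 + \tfrac{1435}{2}
  leading term x_2: no divisor's leading term divides it; move -\tfrac{287}{2}x_2 to the remainder.
  leading term 1: no divisor's leading term divides it; move \tfrac{1435}{2} to the remainder.
  remainder -\tfrac{287}{2}x_2 + \tfrac{1435}{2} ≠ 0; add h_5 = -\tfrac{287}{2}x_2 + \tfrac{1435}{2} to the basis.

S(f_2,f_3): lcm = x_1^{2}. S = -\tfrac{1}{4}x_1x_2 + \tfrac{13}{2}x_1 + \tfrac{21}{4}.
  leading term x_1x_2: subtract (-\tfrac{1}{12})·f_1 from -\tfrac{1}{4}x_1x_2 + \tfrac{13}{2}x_1 + \tfrac{21}{4} → \tfrac{25}{4}x_1 - \tfrac{1}{3}x_2^{2} + x_2 + \tfrac{115}{12}
  leading term x_1: subtract (\tfrac{25}{28})·f_2 from \tfrac{25}{4}x_1 - \tfrac{1}{3}x_2^{2} + x_2 + \tfrac{115}{12} → -\tfrac{1}{3}x_2^{2} + \tfrac{29}{4}x_2 - \tfrac{335}{12}
  leading term x_2^{2}: subtract (1)·h_4 from -\tfrac{1}{3}x_2^{2} + \tfrac{29}{4}x_2 - \tfrac{335}{12} → \tfrac{41}{4}x_2 - \tfrac{205}{4}
  leading term x_2: subtract (-\tfrac{1}{14})·h_5 from \tfrac{41}{4}x_2 - \tfrac{205}{4} → 0
  remainder 0.

S(f_1,h_4): lcm = x_1x_2^{2}. S = -10x_1x_2 + 70x_1 - \tfrac{4}{3}x_2^{3} + 4x_2^{2} + \tfrac{52}{3}x_2.
  leading term x_1x_2: subtract (-\tfrac{10}{3})·f_1 from -10x_1x_2 + 70x_1 - \tfrac{4}{3}x_2^{3} + 4x_2^{2} + \tfrac{52}{3}x_2 → 60x_1 - \tfrac{4}{3}x_2^{3} - \tfrac{28}{3}x_2^{2} + \tfrac{172}{3}x_2 + \tfrac{520}{3}
  leading term x_1: subtract (\tfrac{60}{7})·f_2 from 60x_1 - \tfrac{4}{3}x_2^{3} - \tfrac{28}{3}x_2^{2} + \tfrac{172}{3}x_2 + \tfrac{520}{3} → -\tfrac{4}{3}x_2^{3} - \tfrac{28}{3}x_2^{2} + \tfrac{352}{3}x_2 - \tfrac{560}{3}
  leading term x_2^{3}: subtract (4x_2)·h_4 from -\tfrac{4}{3}x_2^{3} - \tfrac{28}{3}x_2^{2} + \tfrac{352}{3}x_2 - \tfrac{560}{3} → \tfrac{8}{3}x_2^{2} + 24x_2 - \tfrac{560}{3}
  leading term x_2^{2}: subtract (-8)·h_4 from \tfrac{8}{3}x_2^{2} + 24x_2 - \tfrac{560}{3} → 0
  remainder 0.

S(f_2,h_4): leading monomials are coprime, so the S-polynomial reduces to 0 (Buchberger's first criterion).
S(f_3,h_4): leading monomials are coprime, so the S-polynomial reduces to 0 (Buchberger's first criterion).
S(f_1,h_5): lcm = x_1x_2. S = 4x_1 - \tfrac{4}{3}x_2^{2} + 4x_2 + \tfrac{52}{3}.
  leading term x_1: subtract (\tfrac{4}{7})·f_2 from 4x_1 - \tfrac{4}{3}x_2^{2} + 4x_2 + \tfrac{52}{3} → -\tfrac{4}{3}x_2^{2} + 8x_2 - \tfrac{20}{3}
  leading term x_2^{2}: subtract (4)·h_4 from -\tfrac{4}{3}x_2^{2} + 8x_2 - \tfrac{20}{3} → 20x_2 - 100
  leading term x_2: subtract (-\tfrac{40}{287})·h_5 from 20x_2 - 100 → 0
  remainder 0.

S(f_2,h_5): leading monomials are coprime, so the S-polynomial reduces to 0 (Buchberger's first criterion).
S(f_3,h_5): leading monomials are coprime, so the S-polynomial reduces to 0 (Buchberger's first criterion).
S(h_4,h_5): lcm = x_2^{2}. S = 14x_2 - 70.
  leading term x_2: subtract (-\tfrac{4}{41})·h_5 from 14x_2 - 70 → 0
  remainder 0.

Every S-polynomial of the final basis reduces to 0, so we have a Gröbner basis.
Inter-reduce: drop elements whose leading term is divisible by another's, tail-reduce, and make monic.
Reduced Gröbner basis: {x_1 + 1, x_2 - 5}.

From the last basis element, x_2 - 5 = 0, so x_2 takes values in {5}. Each choice, substituted upward through the basis, yields the corresponding point(s) of the solution set.
  x_2 = 5: the earlier basis element becomes x_1 + 1 = 0, giving x_1 = -1 — point (-1, 5).

{(-1, 5)}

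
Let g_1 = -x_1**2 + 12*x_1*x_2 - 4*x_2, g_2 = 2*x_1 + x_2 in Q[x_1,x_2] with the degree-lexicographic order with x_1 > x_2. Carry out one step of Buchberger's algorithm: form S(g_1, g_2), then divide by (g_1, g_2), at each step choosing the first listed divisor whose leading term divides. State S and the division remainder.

S(g_1, g_2) = -25/2*x_1*x_2 + 4*x_2; remainder on division = 25/4*x_2**2 + 4*x_2.

lcm(LM(g_1), LM(g_2)) = x_1**2.
S = (lcm/LT(g_1))·g_1 − (lcm/LT(g_2))·g_2 = -25/2*x_1*x_2 + 4*x_2.
Reduce S modulo (g_1, g_2) in that order:
  leading term x_1*x_2: subtract (-25/4*x_2)·g_2 from -25/2*x_1*x_2 + 4*x_2 → 25/4*x_2**2 + 4*x_2
  leading term x_2**2: no divisor's leading term divides it; move 25/4*x_2**2 to the remainder.
  leading term x_2: no divisor's leading term divides it; move 4*x_2 to the remainder.
The remainder 25/4*x_2**2 + 4*x_2 is nonzero, so it would be added as the next basis element.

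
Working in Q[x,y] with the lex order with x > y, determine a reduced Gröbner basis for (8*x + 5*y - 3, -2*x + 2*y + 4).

f_1 = 8*x + 5*y - 3, LT = x.
f_2 = -2*x + 2*y + 4, LT = x.

S(f_1,f_2): lcm = x. S = 13/8*y + 13/8.
  leading term y: no divisor's leading term divides it; move 13/8*y to the remainder.
  leading term 1: no divisor's leading term divides it; move 13/8 to the remainder.
  remainder 13/8*y + 13/8 ≠ 0; add g_3 = 13/8*y + 13/8 to the basis.

The other S-polynomials (S(f_1,g_3), S(f_2,g_3)) all reduce to 0 modulo the current basis, so we have a Gröbner basis.
Inter-reduce: drop elements whose leading term is divisible by another's, tail-reduce, and make monic.

G = {x - 1, y + 1}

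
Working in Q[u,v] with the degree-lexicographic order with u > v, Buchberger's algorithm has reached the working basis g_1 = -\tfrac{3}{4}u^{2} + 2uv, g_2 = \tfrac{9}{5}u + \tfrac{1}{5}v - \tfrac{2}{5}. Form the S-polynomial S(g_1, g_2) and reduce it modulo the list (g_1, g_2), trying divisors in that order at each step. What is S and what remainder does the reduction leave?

lcm(LM(g_1), LM(g_2)) = u^{2}.
S = (lcm/LT(g_1))·g_1 − (lcm/LT(g_2))·g_2 = -\tfrac{25}{9}uv + \tfrac{2}{9}u.
Reduce S modulo (g_1, g_2) in that order:
  leading term uv: subtract (-\tfrac{125}{81}v)·g_2 from -\tfrac{25}{9}uv + \tfrac{2}{9}u → \tfrac{25}{81}v^{2} + \tfrac{2}{9}u - \tfrac{50}{81}v
  leading term v^{2}: no divisor's leading term divides it; move \tfrac{25}{81}v^{2} to the remainder.
  leading term u: subtract (\tfrac{10}{81})·g_2 from \tfrac{2}{9}u - \tfrac{50}{81}v → -\tfrac{52}{81}v + \tfrac{4}{81}
  leading term v: no divisor's leading term divides it; move -\tfrac{52}{81}v to the remainder.
  leading term 1: no divisor's leading term divides it; move \tfrac{4}{81} to the remainder.
The remainder \tfrac{25}{81}v^{2} - \tfrac{52}{81}v + \tfrac{4}{81} is nonzero, so it would be added as the next basis element.

S(g_1, g_2) = -\tfrac{25}{9}uv + \tfrac{2}{9}u; remainder on division = \tfrac{25}{81}v^{2} - \tfrac{52}{81}v + \tfrac{4}{81}.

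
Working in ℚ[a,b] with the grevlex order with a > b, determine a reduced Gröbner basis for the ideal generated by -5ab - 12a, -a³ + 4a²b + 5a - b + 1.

f_1 = -5ab - 12a, LT = ab.
f_2 = -a³ + 4a²b + 5a - b + 1, LT = a³.

S(f_1,f_2): lcm = a³b. S = 4a²b² + 12/5a³ + 5ab - b² + b.
  leading term a²b²: subtract (-⅘ab)·f_1 from 4a²b² + 12/5a³ + 5ab - b² + b → 12/5a³ - 48/5a²b + 5ab - b² + b
  leading term a³: subtract (-12/5)·f_2 from 12/5a³ - 48/5a²b + 5ab - b² + b → 5ab - b² + 12a - 7/5b + 12/5
  leading term ab: subtract (-1)·f_1 from 5ab - b² + 12a - 7/5b + 12/5 → -b² - 7/5b + 12/5
  leading term b²: no divisor's leading term divides it; move -b² to the remainder.
  leading term b: no divisor's leading term divides it; move -7/5b to the remainder.
  leading term 1: no divisor's leading term divides it; move 12/5 to the remainder.
  remainder -b² - 7/5b + 12/5 ≠ 0; add g_3 = -b² - 7/5b + 12/5 to the basis.

The other S-polynomials (S(f_1,g_3), S(f_2,g_3)) all reduce to 0 modulo the current basis, so we have a Gröbner basis.

G = {a³ + 48/5a² - 5a + b - 1, ab + 12/5a, b² + 7/5b - 12/5}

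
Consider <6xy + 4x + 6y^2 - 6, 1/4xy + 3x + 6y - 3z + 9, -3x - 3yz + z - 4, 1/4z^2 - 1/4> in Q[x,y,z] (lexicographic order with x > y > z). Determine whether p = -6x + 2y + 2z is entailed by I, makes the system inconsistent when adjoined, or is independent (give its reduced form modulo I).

-6x + 2y + 2z lies in I (it reduces to 0).

First compute the reduced Gröbner basis of I by Buchberger's algorithm.
f_1 = 6xy + 4x + 6y^2 - 6, LT = xy.
f_2 = 1/4xy + 3x + 6y - 3z + 9, LT = xy.
f_3 = -3x - 3yz + z - 4, LT = x.
f_4 = 1/4z^2 - 1/4, LT = z^2.

S(f_1,f_2): lcm = xy. S = -34/3x + y^2 - 24y + 12z - 37.
  leading term x: subtract (34/9)·f_3 from -34/3x + y^2 - 24y + 12z - 37 → y^2 + 34/3yz - 24y + 74/9z - 197/9
  leading term y^2: no divisor's leading term divides it; move y^2 to the remainder.
  leading term yz: no divisor's leading term divides it; move 34/3yz to the remainder.
  leading term y: no divisor's leading term divides it; move -24y to the remainder.
  leading term z: no divisor's leading term divides it; move 74/9z to the remainder.
  leading term 1: no divisor's leading term divides it; move -197/9 to the remainder.
  remainder y^2 + 34/3yz - 24y + 74/9z - 197/9 ≠ 0; add h_5 = y^2 + 34/3yz - 24y + 74/9z - 197/9 to the basis.

S(f_1,f_3): lcm = xy. S = 2/3x - y^2z + y^2 + 1/3yz - 4/3y - 1.
  leading term x: subtract (-2/9)·f_3 from 2/3x - y^2z + y^2 + 1/3yz - 4/3y - 1 → -y^2z + y^2 - 1/3yz - 4/3y + 2/9z - 17/9
  leading term y^2z: subtract (-z)·h_5 from -y^2z + y^2 - 1/3yz - 4/3y + 2/9z - 17/9 → y^2 + 34/3yz^2 - 73/3yz - 4/3y + 74/9z^2 - 65/3z - 17/9
  leading term y^2: subtract (1)·h_5 from y^2 + 34/3yz^2 - 73/3yz - 4/3y + 74/9z^2 - 65/3z - 17/9 → 34/3yz^2 - 107/3yz + 68/3y + 74/9z^2 - 269/9z + 20
  leading term yz^2: subtract (136/3y)·f_4 from 34/3yz^2 - 107/3yz + 68/3y + 74/9z^2 - 269/9z + 20 → -107/3yz + 34y + 74/9z^2 - 269/9z + 20
  leading term yz: no divisor's leading term divides it; move -107/3yz to the remainder.
  leading term y: no divisor's leading term divides it; move 34y to the remainder.
  leading term z^2: subtract (296/9)·f_4 from 74/9z^2 - 269/9z + 20 → -269/9z + 254/9
  leading term z: no divisor's leading term divides it; move -269/9z to the remainder.
  leading term 1: no divisor's leading term divides it; move 254/9 to the remainder.
  remainder -107/3yz + 34y - 269/9z + 254/9 ≠ 0; add h_6 = -107/3yz + 34y - 269/9z + 254/9 to the basis.

S(f_1,h_5): lcm = xy^2. S = -34/3xyz + 74/3xy - 74/9xz + 197/9x + y^3 - y.
  leading term xyz: subtract (-17/9z)·f_1 from -34/3xyz + 74/3xy - 74/9xz + 197/9x + y^3 - y → 74/3xy - 2/3xz + 197/9x + y^3 + 34/3y^2z - y - 34/3z
  leading term xy: subtract (37/9)·f_1 from 74/3xy - 2/3xz + 197/9x + y^3 + 34/3y^2z - y - 34/3z → -2/3xz + 49/9x + y^3 + 34/3y^2z - 74/3y^2 - y - 34/3z + 74/3
  leading term xz: subtract (2/9z)·f_3 from -2/3xz + 49/9x + y^3 + 34/3y^2z - 74/3y^2 - y - 34/3z + 74/3 → 49/9x + y^3 + 34/3y^2z - 74/3y^2 + 2/3yz^2 - y - 2/9z^2 - 94/9z + 74/3
  leading term x: subtract (-49/27)·f_3 from 49/9x + y^3 + 34/3y^2z - 74/3y^2 + 2/3yz^2 - y - 2/9z^2 - 94/9z + 74/3 → y^3 + 34/3y^2z - 74/3y^2 + 2/3yz^2 - 49/9yz - y - 2/9z^2 - 233/27z + 470/27
  leading term y^3: subtract (y)·h_5 from y^3 + 34/3y^2z - 74/3y^2 + 2/3yz^2 - 49/9yz - y - 2/9z^2 - 233/27z + 470/27 → -2/3y^2 + 2/3yz^2 - 41/3yz + 188/9y - 2/9z^2 - 233/27z + 470/27
  leading term y^2: subtract (-2/3)·h_5 from -2/3y^2 + 2/3yz^2 - 41/3yz + 188/9y - 2/9z^2 - 233/27z + 470/27 → 2/3yz^2 - 55/9yz + 44/9y - 2/9z^2 - 85/27z + 76/27
  leading term yz^2: subtract (8/3y)·f_4 from 2/3yz^2 - 55/9yz + 44/9y - 2/9z^2 - 85/27z + 76/27 → -55/9yz + 50/9y - 2/9z^2 - 85/27z + 76/27
  leading term yz: subtract (55/321)·h_6 from -55/9yz + 50/9y - 2/9z^2 - 85/27z + 76/27 → -260/963y - 2/9z^2 + 1900/963z - 1946/963
  leading term y: no divisor's leading term divides it; move -260/963y to the remainder.
  leading term z^2: subtract (-8/9)·f_4 from -2/9z^2 + 1900/963z - 1946/963 → 1900/963z - 240/107
  leading term z: no divisor's leading term divides it; move 1900/963z to the remainder.
  leading term 1: no divisor's leading term divides it; move -240/107 to the remainder.
  remainder -260/963y + 1900/963z - 240/107 ≠ 0; add h_7 = -260/963y + 1900/963z - 240/107 to the basis.

S(f_1,h_6): lcm = xyz. S = 102/107xy - 55/321xz + 254/321x + y^2z - z.
  leading term xy: subtract (17/107)·f_1 from 102/107xy - 55/321xz + 254/321x + y^2z - z → -55/321xz + 50/321x + y^2z - 102/107y^2 - z + 102/107
  leading term xz: subtract (55/963z)·f_3 from -55/321xz + 50/321x + y^2z - 102/107y^2 - z + 102/107 → 50/321x + y^2z - 102/107y^2 + 55/321yz^2 - 55/963z^2 - 743/963z + 102/107
  leading term x: subtract (-50/963)·f_3 from 50/321x + y^2z - 102/107y^2 + 55/321yz^2 - 55/963z^2 - 743/963z + 102/107 → y^2z - 102/107y^2 + 55/321yz^2 - 50/321yz - 55/963z^2 - 77/107z + 718/963
  leading term y^2z: subtract (z)·h_5 from y^2z - 102/107y^2 + 55/321yz^2 - 50/321yz - 55/963z^2 - 77/107z + 718/963 → -102/107y^2 - 3583/321yz^2 + 7654/321yz - 7973/963z^2 + 20386/963z + 718/963
  leading term y^2: subtract (-102/107)·h_5 from -102/107y^2 - 3583/321yz^2 + 7654/321yz - 7973/963z^2 + 20386/963z + 718/963 → -3583/321yz^2 + 11122/321yz - 2448/107y - 7973/963z^2 + 27934/963z - 19376/963
  leading term yz^2: subtract (-14332/321y)·f_4 from -3583/321yz^2 + 11122/321yz - 2448/107y - 7973/963z^2 + 27934/963z - 19376/963 → 11122/321yz - 10927/321y - 7973/963z^2 + 27934/963z - 19376/963
  leading term yz: subtract (-11122/11449)·h_6 from 11122/321yz - 10927/321y - 7973/963z^2 + 27934/963z - 19376/963 → -34745/34347y - 7973/963z^2 - 320/11449z + 751756/103041
  leading term y: subtract (20847/5564)·h_7 from -34745/34347y - 7973/963z^2 - 320/11449z + 751756/103041 → -7973/963z^2 - 30965/4173z + 196544/12519
  leading term z^2: subtract (-31892/963)·f_4 from -7973/963z^2 - 30965/4173z + 196544/12519 → -30965/4173z + 30965/4173
  leading term z: no divisor's leading term divides it; move -30965/4173z to the remainder.
  leading term 1: no divisor's leading term divides it; move 30965/4173 to the remainder.
  remainder -30965/4173z + 30965/4173 ≠ 0; add h_8 = -30965/4173z + 30965/4173 to the basis.

The other S-polynomials (S(f_1,f_4), S(f_2,f_3), S(f_2,f_4), S(f_3,f_4), S(f_2,h_5), S(f_3,h_5), S(f_4,h_5), S(f_2,h_6), S(f_3,h_6), S(f_4,h_6), S(h_5,h_6), S(f_1,h_7), S(f_2,h_7), S(f_3,h_7), S(f_4,h_7), S(h_5,h_7), S(h_6,h_7), S(f_1,h_8), S(f_2,h_8), S(f_3,h_8), S(f_4,h_8), S(h_5,h_8), S(h_6,h_8), S(h_7,h_8)) all reduce to 0 modulo the current basis, so we have a Gröbner basis.
Inter-reduce: drop elements whose leading term is divisible by another's, tail-reduce, and make monic.
Reduced Gröbner basis: {x, y + 1, z - 1}.
Label its elements g_1 = x, g_2 = y + 1, g_3 = z - 1.

Reduce p = -6x + 2y + 2z modulo G:
  leading term x: subtract (-6)·g_1 from -6x + 2y + 2z → 2y + 2z
  leading term y: subtract (2)·g_2 from 2y + 2z → 2z - 2
  leading term z: subtract (2)·g_3 from 2z - 2 → 0
  normal form = 0.
Since the normal form is 0, p ∈ I.

Ideal membership is decidable via reduction modulo a Gröbner basis.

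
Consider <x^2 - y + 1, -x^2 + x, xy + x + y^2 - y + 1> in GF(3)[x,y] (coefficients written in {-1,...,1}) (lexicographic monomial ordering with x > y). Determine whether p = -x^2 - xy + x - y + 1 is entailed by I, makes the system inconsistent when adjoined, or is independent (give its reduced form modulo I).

First compute the reduced Gröbner basis of I by Buchberger's algorithm.
f_1 = x^2 - y + 1, LT = x^2.
f_2 = -x^2 + x, LT = x^2.
f_3 = xy + x + y^2 - y + 1, LT = xy.

S(f_1,f_2): lcm = x^2. S = x - y + 1.
  leading term x: no divisor's leading term divides it; move x to the remainder.
  leading term y: no divisor's leading term divides it; move -y to the remainder.
  leading term 1: no divisor's leading term divides it; move 1 to the remainder.
  remainder x - y + 1 ≠ 0; add h_4 = x - y + 1 to the basis.

S(f_1,f_3): lcm = x^2y. S = -x^2 - xy^2 + xy - x - y^2 + y.
  leading term x^2: subtract (-1)·f_1 from -x^2 - xy^2 + xy - x - y^2 + y → -xy^2 + xy - x - y^2 + 1
  leading term xy^2: subtract (-y)·f_3 from -xy^2 + xy - x - y^2 + 1 → -xy - x + y^3 + y^2 + y + 1
  leading term xy: subtract (-1)·f_3 from -xy - x + y^3 + y^2 + y + 1 → y^3 - y^2 - 1
  leading term y^3: no divisor's leading term divides it; move y^3 to the remainder.
  leading term y^2: no divisor's leading term divides it; move -y^2 to the remainder.
  leading term 1: no divisor's leading term divides it; move -1 to the remainder.
  remainder y^3 - y^2 - 1 ≠ 0; add h_5 = y^3 - y^2 - 1 to the basis.

S(f_2,f_3): lcm = x^2y. S = -x^2 - xy^2 - x.
  leading term x^2: subtract (-1)·f_1 from -x^2 - xy^2 - x → -xy^2 - x - y + 1
  leading term xy^2: subtract (-y)·f_3 from -xy^2 - x - y + 1 → xy - x + y^3 - y^2 + 1
  leading term xy: subtract (1)·f_3 from xy - x + y^3 - y^2 + 1 → x + y^3 + y^2 + y
  leading term x: subtract (1)·h_4 from x + y^3 + y^2 + y → y^3 + y^2 - y - 1
  leading term y^3: subtract (1)·h_5 from y^3 + y^2 - y - 1 → -y^2 - y
  leading term y^2: no divisor's leading term divides it; move -y^2 to the remainder.
  leading term y: no divisor's leading term divides it; move -y to the remainder.
  remainder -y^2 - y ≠ 0; add h_6 = -y^2 - y to the basis.

S(f_1,h_4): lcm = x^2. S = xy - x - y + 1.
  leading term xy: subtract (1)·f_3 from xy - x - y + 1 → x - y^2
  leading term x: subtract (1)·h_4 from x - y^2 → -y^2 + y - 1
  leading term y^2: subtract (1)·h_6 from -y^2 + y - 1 → -y - 1
  leading term y: no divisor's leading term divides it; move -y to the remainder.
  leading term 1: no divisor's leading term divides it; move -1 to the remainder.
  remainder -y - 1 ≠ 0; add h_7 = -y - 1 to the basis.

S(f_2,h_4): lcm = x^2. S = xy + x.
  leading term xy: subtract (1)·f_3 from xy + x → -y^2 + y - 1
  leading term y^2: subtract (1)·h_6 from -y^2 + y - 1 → -y - 1
  leading term y: subtract (1)·h_7 from -y - 1 → 0
  remainder 0.

S(f_3,h_4): lcm = xy. S = x - y^2 + y + 1.
  leading term x: subtract (1)·h_4 from x - y^2 + y + 1 → -y^2 - y
  leading term y^2: subtract (1)·h_6 from -y^2 - y → 0
  remainder 0.

S(f_1,h_5): leading monomials are coprime, so the S-polynomial reduces to 0 (Buchberger's first criterion).
S(f_2,h_5): leading monomials are coprime, so the S-polynomial reduces to 0 (Buchberger's first criterion).
S(f_3,h_5): lcm = xy^3. S = -xy^2 + x + y^4 - y^3 + y^2.
  leading term xy^2: subtract (-y)·f_3 from -xy^2 + x + y^4 - y^3 + y^2 → xy + x + y^4 + y
  leading term xy: subtract (1)·f_3 from xy + x + y^4 + y → y^4 - y^2 - y - 1
  leading term y^4: subtract (y)·h_5 from y^4 - y^2 - y - 1 → y^3 - y^2 - 1
  leading term y^3: subtract (1)·h_5 from y^3 - y^2 - 1 → 0
  remainder 0.

S(h_4,h_5): leading monomials are coprime, so the S-polynomial reduces to 0 (Buchberger's first criterion).
S(f_1,h_6): leading monomials are coprime, so the S-polynomial reduces to 0 (Buchberger's first criterion).
S(f_2,h_6): leading monomials are coprime, so the S-polynomial reduces to 0 (Buchberger's first criterion).
S(f_3,h_6): lcm = xy^2. S = y^3 - y^2 + y.
  leading term y^3: subtract (1)·h_5 from y^3 - y^2 + y → y + 1
  leading term y: subtract (-1)·h_7 from y + 1 → 0
  remainder 0.

S(h_4,h_6): leading monomials are coprime, so the S-polynomial reduces to 0 (Buchberger's first criterion).
S(h_5,h_6): lcm = y^3. S = y^2 - 1.
  leading term y^2: subtract (-1)·h_6 from y^2 - 1 → -y - 1
  leading term y: subtract (1)·h_7 from -y - 1 → 0
  remainder 0.

S(f_1,h_7): leading monomials are coprime, so the S-polynomial reduces to 0 (Buchberger's first criterion).
S(f_2,h_7): leading monomials are coprime, so the S-polynomial reduces to 0 (Buchberger's first criterion).
S(f_3,h_7): lcm = xy. S = y^2 - y + 1.
  leading term y^2: subtract (-1)·h_6 from y^2 - y + 1 → y + 1
  leading term y: subtract (-1)·h_7 from y + 1 → 0
  remainder 0.

S(h_4,h_7): leading monomials are coprime, so the S-polynomial reduces to 0 (Buchberger's first criterion).
S(h_5,h_7): lcm = y^3. S = y^2 - 1.
  leading term y^2: subtract (-1)·h_6 from y^2 - 1 → -y - 1
  leading term y: subtract (1)·h_7 from -y - 1 → 0
  remainder 0.

S(h_6,h_7): lcm = y^2. S = 0.
  remainder 0.

Every S-polynomial of the final basis reduces to 0, so we have a Gröbner basis.
Inter-reduce: drop elements whose leading term is divisible by another's, tail-reduce, and make monic.
Reduced Gröbner basis: {x - 1, y + 1}.
Label its elements g_1 = x - 1, g_2 = y + 1.

Reduce p = -x^2 - xy + x - y + 1 modulo G:
  leading term x^2: subtract (-x)·g_1 from -x^2 - xy + x - y + 1 → -xy - y + 1
  leading term xy: subtract (-y)·g_1 from -xy - y + 1 → y + 1
  leading term y: subtract (1)·g_2 from y + 1 → 0
  normal form = 0.
Since the normal form is 0, p ∈ I.

-x^2 - xy + x - y + 1 lies in I (it reduces to 0).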